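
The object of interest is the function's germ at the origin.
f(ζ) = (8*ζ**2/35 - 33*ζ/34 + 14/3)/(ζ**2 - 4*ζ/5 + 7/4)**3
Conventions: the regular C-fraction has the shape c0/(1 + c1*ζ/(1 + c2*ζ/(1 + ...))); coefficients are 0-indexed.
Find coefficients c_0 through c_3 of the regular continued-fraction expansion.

Taylor coefficients (expand at 0): a_0 = 128/147, a_1 = 29536/29155, a_2 = -619008/1020425, a_3 = -7524992/4285785.
c0 = a_0 = 128/147. Peel one level at a time: if S = 1 + c*ζ/S' with S'(0) = 1, then c is the ζ-coefficient of S and S' = c*ζ/(S - 1).
S_1 = c0/f = 1 + (-2769/2380)*ζ + (11613537/5664400)*ζ^2 + ...; c1 = -2769/2380.
S_2 = c1*ζ/(S_1 - 1) = 1 + (297783/168980)*ζ + (10280684/4914975)*ζ^2 + ...; c2 = 297783/168980.
S_3 = c2*ζ/(S_2 - 1) = 1 + (-4893605584/4122805635)*ζ + ...; c3 = -4893605584/4122805635.

The regular C-fraction coefficients are [128/147, -2769/2380, 297783/168980, -4893605584/4122805635].


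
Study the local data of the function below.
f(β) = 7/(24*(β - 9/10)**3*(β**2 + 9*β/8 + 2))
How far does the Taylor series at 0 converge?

The radius of convergence is 9/10.

Denominator factor (β - 9/10)^3: pole of order 3 at 9/10, modulus 9/10.
Denominator factor (β**2 + 9*β/8 + 2): discriminant -431/64, complex-conjugate roots (-9/16) + ((1/16)*sqrt(431))*i and (-9/16) - ((1/16)*sqrt(431))*i; poles of order 1, moduli sqrt(2) and sqrt(2).
The radius of convergence is the smallest modulus among the singular points: 9/10.


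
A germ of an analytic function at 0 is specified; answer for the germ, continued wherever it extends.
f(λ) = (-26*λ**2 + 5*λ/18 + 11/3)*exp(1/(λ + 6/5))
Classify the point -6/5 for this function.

The point is an essential singularity.

The exponent 1/(λ - (-6/5)) has a pole at -6/5, so exp(1/(λ - (-6/5))) takes every nonzero value near it: an essential singularity (not a pole of any order).


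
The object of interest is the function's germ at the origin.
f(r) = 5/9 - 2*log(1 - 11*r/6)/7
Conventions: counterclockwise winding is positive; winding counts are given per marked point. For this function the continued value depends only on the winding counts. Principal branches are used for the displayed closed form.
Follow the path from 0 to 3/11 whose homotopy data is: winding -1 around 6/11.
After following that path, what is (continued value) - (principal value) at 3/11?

The rational part is single-valued and drops out of the difference; each branch term changes only by its own monodromy.
(-2/7)*log(1 - r/(6/11)): each positive loop around 6/11 adds 2*pi*i to the log, so winding -1 contributes (-2/7)*(-1)*2*pi*i = (4/7)*pi*i.
Summing the contributions at r = 3/11 gives (4/7)*pi*i.

Continued minus principal equals (4/7)*pi*i.


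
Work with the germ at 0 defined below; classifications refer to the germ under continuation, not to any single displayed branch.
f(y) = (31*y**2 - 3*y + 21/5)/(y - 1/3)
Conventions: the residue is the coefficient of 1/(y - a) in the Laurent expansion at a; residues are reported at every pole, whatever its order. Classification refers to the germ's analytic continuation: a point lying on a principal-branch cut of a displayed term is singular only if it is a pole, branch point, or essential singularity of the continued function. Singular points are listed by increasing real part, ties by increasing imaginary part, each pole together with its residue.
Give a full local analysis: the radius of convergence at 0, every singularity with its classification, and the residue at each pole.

Denominator factor (y - 1/3): pole of order 1 at 1/3, modulus 1/3.
The radius of convergence is the smallest modulus among the singular points: 1/3.
At the order-1 pole 1/3 set g(y) = (y - (1/3))*f(y) = 31*y**2 - 3*y + 21/5.
Simple pole: residue = g(a) at a = 1/3, which is 299/45.

Radius of convergence at 0: 1/3.
At 1/3: a pole of order 1; residue 299/45.


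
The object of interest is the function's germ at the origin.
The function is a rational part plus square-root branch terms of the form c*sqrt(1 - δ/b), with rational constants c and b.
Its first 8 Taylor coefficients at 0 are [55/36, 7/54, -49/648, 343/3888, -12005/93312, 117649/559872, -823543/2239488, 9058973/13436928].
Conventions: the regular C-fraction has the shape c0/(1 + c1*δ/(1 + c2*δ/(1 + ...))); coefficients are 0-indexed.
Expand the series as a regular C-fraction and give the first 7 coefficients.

Taylor coefficients (read off): a_0 = 55/36, a_1 = 7/54, a_2 = -49/648, a_3 = 343/3888, a_4 = -12005/93312, a_5 = 117649/559872, a_6 = -823543/2239488.
c0 = a_0 = 55/36. Peel one level at a time: if S = 1 + c*δ/S' with S'(0) = 1, then c is the δ-coefficient of S and S' = c*δ/(S - 1).
S_1 = c0/f = 1 + (-14/165)*δ + (343/6050)*δ^2 + ...; c1 = -14/165.
S_2 = c1*δ/(S_1 - 1) = 1 + (147/220)*δ + (-49/144)*δ^2 + ...; c2 = 147/220.
S_3 = c2*δ/(S_2 - 1) = 1 + (55/108)*δ + (-3905/11664)*δ^2 + ...; c3 = 55/108.
S_4 = c3*δ/(S_3 - 1) = 1 + (71/108)*δ + (-49/144)*δ^2 + ...; c4 = 71/108.
S_5 = c4*δ/(S_4 - 1) = 1 + (147/284)*δ + (-27097/80656)*δ^2 + ...; c5 = 147/284.
S_6 = c5*δ/(S_5 - 1) = 1 + (553/852)*δ + ...; c6 = 553/852.

The regular C-fraction coefficients are [55/36, -14/165, 147/220, 55/108, 71/108, 147/284, 553/852].


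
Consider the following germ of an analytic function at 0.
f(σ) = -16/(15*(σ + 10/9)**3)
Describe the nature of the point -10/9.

The denominator factor σ + 10/9 vanishes at -10/9 and appears to the power 3; the numerator there equals -16/15, nonzero, and no other factor vanishes.
Hence a pole whose order is the multiplicity, 3.

The point is a pole of order 3.


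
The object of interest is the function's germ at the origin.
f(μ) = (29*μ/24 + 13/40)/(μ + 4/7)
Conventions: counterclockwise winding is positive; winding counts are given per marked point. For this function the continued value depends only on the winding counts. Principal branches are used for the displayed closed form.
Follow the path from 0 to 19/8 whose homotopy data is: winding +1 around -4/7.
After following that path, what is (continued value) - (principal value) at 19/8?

Continued minus principal equals 0.

The function is rational, hence single-valued: continuing it around any pole returns the same value, so the difference is 0.


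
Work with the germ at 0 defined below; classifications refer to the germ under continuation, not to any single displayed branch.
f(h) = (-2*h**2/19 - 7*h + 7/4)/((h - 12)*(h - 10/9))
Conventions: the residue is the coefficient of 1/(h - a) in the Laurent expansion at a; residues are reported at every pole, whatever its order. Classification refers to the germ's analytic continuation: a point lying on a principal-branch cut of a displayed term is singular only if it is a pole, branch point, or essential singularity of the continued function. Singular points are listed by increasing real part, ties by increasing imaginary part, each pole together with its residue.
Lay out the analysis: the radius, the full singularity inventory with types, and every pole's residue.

Radius of convergence at 0: 10/9.
At 10/9: a pole of order 1; residue 37907/67032.
At 12: a pole of order 1; residue -66627/7448.

Denominator factor (h - 10/9): pole of order 1 at 10/9, modulus 10/9.
Denominator factor (h - 12): pole of order 1 at 12, modulus 12.
The radius of convergence is the smallest modulus among the singular points: 10/9.
At the order-1 pole 10/9 set g(h) = (h - (10/9))*f(h) = (-2*h**2/19 - 7*h + 7/4)/(h - 12).
Simple pole: residue = g(a) at a = 10/9, which is 37907/67032.
At the order-1 pole 12 set g(h) = (h - (12))*f(h) = (-2*h**2/19 - 7*h + 7/4)/(h - 10/9).
Simple pole: residue = g(a) at a = 12, which is -66627/7448.
List the singular points by increasing real part (a conjugate pair: the negative imaginary part first).


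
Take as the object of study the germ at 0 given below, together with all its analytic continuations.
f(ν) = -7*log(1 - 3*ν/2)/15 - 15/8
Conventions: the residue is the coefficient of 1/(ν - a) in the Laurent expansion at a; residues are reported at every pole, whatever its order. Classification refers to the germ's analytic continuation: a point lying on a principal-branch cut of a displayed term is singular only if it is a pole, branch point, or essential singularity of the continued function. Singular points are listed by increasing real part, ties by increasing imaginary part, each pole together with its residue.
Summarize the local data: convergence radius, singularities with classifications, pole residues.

Branch term (-7/15)*log(1 - ν/(2/3)): its argument vanishes at ν = 2/3, a logarithmic branch point, modulus 2/3.
The radius of convergence is the smallest modulus among the singular points: 2/3.

Radius of convergence at 0: 2/3.
At 2/3: a logarithmic branch point.


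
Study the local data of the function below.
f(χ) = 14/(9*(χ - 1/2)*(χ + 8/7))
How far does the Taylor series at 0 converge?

The radius of convergence is 1/2.

Denominator factor (χ + 8/7): pole of order 1 at -8/7, modulus 8/7.
Denominator factor (χ - 1/2): pole of order 1 at 1/2, modulus 1/2.
The radius of convergence is the smallest modulus among the singular points: 1/2.


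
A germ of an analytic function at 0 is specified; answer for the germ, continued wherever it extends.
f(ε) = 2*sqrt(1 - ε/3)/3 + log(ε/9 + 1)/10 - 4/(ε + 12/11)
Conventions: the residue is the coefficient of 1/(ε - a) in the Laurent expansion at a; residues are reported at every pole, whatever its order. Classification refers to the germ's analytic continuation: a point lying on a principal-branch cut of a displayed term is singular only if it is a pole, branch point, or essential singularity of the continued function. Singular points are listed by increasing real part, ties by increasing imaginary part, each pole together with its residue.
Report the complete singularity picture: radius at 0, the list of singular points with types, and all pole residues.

Radius of convergence at 0: 12/11.
At -9: a logarithmic branch point.
At -12/11: a pole of order 1; residue -4.
At 3: an algebraic (square-root) branch point.

Denominator factor (ε + 12/11): pole of order 1 at -12/11, modulus 12/11.
Branch term (1/10)*log(1 - ε/(-9)): its argument vanishes at ε = -9, a logarithmic branch point, modulus 9.
Branch term (2/3)*sqrt(1 - ε/(3)): its argument vanishes at ε = 3, a square-root branch point, modulus 3.
The radius of convergence is the smallest modulus among the singular points: 12/11.
The branch terms are analytic at -12/11 and contribute nothing to the residue; only the rational part matters.
At the order-1 pole -12/11 set g(ε) = (ε - (-12/11))*(rational part) = -4.
Simple pole: residue = g(a) at a = -12/11, which is -4.
List the singular points by increasing real part (a conjugate pair: the negative imaginary part first).


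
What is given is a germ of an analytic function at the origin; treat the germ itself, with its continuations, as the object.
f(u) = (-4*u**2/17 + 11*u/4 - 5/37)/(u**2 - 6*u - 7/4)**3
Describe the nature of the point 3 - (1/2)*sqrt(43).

The point is a pole of order 3.

The denominator factor u**2 - 6*u - 7/4 vanishes at 3 - (1/2)*sqrt(43) and appears to the power 3; the numerator there equals 8725/2516 - (91/136)*sqrt(43), nonzero, and no other factor vanishes.
Hence a pole whose order is the multiplicity, 3.


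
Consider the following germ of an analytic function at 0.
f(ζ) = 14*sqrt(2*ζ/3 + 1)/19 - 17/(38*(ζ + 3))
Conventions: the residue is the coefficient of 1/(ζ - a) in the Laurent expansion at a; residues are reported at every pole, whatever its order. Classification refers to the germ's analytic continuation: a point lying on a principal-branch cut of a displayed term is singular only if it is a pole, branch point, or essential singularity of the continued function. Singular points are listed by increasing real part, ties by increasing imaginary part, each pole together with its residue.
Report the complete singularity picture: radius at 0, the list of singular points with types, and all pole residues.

Radius of convergence at 0: 3/2.
At -3: a pole of order 1; residue -17/38.
At -3/2: an algebraic (square-root) branch point.

Denominator factor (ζ + 3): pole of order 1 at -3, modulus 3.
Branch term (14/19)*sqrt(1 - ζ/(-3/2)): its argument vanishes at ζ = -3/2, a square-root branch point, modulus 3/2.
The radius of convergence is the smallest modulus among the singular points: 3/2.
The branch term is analytic at -3 and contributes nothing to the residue; only the rational part matters.
At the order-1 pole -3 set g(ζ) = (ζ - (-3))*(rational part) = -17/38.
Simple pole: residue = g(a) at a = -3, which is -17/38.
List the singular points by increasing real part (a conjugate pair: the negative imaginary part first).


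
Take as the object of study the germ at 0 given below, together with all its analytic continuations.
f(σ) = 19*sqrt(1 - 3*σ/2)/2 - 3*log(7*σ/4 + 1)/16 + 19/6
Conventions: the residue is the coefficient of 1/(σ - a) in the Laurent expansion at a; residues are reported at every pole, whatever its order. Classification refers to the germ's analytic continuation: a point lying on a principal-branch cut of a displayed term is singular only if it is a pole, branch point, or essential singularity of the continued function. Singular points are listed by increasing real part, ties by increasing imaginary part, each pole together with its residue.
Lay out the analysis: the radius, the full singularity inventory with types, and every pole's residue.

Branch term (-3/16)*log(1 - σ/(-4/7)): its argument vanishes at σ = -4/7, a logarithmic branch point, modulus 4/7.
Branch term (19/2)*sqrt(1 - σ/(2/3)): its argument vanishes at σ = 2/3, a square-root branch point, modulus 2/3.
The radius of convergence is the smallest modulus among the singular points: 4/7.
List the singular points by increasing real part (a conjugate pair: the negative imaginary part first).

Radius of convergence at 0: 4/7.
At -4/7: a logarithmic branch point.
At 2/3: an algebraic (square-root) branch point.


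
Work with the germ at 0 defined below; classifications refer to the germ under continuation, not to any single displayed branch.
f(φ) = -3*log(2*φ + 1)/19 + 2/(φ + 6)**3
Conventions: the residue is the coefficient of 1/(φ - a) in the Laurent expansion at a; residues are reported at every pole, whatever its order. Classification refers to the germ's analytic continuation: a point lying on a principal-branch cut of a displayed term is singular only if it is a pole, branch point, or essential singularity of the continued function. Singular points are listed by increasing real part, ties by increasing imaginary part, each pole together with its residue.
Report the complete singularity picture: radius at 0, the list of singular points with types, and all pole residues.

Radius of convergence at 0: 1/2.
At -6: a pole of order 3; residue 0.
At -1/2: a logarithmic branch point.

Denominator factor (φ + 6)^3: pole of order 3 at -6, modulus 6.
Branch term (-3/19)*log(1 - φ/(-1/2)): its argument vanishes at φ = -1/2, a logarithmic branch point, modulus 1/2.
The radius of convergence is the smallest modulus among the singular points: 1/2.
The branch term is analytic at -6 and contributes nothing to the residue; only the rational part matters.
At the order-3 pole -6 set g(φ) = (φ - (-6))^3*(rational part) = 2.
Order-3 pole: residue = g''(a)/2; g''(-6) = 0, so the residue is 0.
List the singular points by increasing real part (a conjugate pair: the negative imaginary part first).


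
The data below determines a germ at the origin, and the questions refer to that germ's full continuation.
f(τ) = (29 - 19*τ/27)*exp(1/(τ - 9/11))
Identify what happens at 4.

The point is a regular point.

There is no denominator, hence no pole anywhere.
The essential point of exp(1/(τ - (9/11))) is 9/11, not 4.
So the germ continues analytically to 4.


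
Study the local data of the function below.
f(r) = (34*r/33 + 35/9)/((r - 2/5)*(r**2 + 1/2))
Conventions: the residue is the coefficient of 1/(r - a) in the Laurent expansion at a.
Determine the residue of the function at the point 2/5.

The residue is 21290/3267.

At the order-1 pole 2/5 set g(r) = (r - (2/5))*f(r) = (34*r/33 + 35/9)/(r**2 + 1/2).
Simple pole: residue = g(a) at a = 2/5, which is 21290/3267.


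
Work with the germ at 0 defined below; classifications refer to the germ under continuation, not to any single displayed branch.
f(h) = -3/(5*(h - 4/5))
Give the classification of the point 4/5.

The denominator factor h - 4/5 vanishes at 4/5 and appears to the power 1; the numerator there equals -3/5, nonzero, and no other factor vanishes.
Hence a pole whose order is the multiplicity, 1.

The point is a pole of order 1.


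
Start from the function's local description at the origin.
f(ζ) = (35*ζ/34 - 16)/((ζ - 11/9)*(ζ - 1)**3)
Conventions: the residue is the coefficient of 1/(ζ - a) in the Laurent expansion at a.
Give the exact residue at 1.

The residue is 365391/272.

At the order-3 pole 1 set g(ζ) = (ζ - (1))^3*f(ζ) = (35*ζ/34 - 16)/(ζ - 11/9).
Order-3 pole: residue = g''(a)/2; g''(1) = 365391/136, so the residue is 365391/272.


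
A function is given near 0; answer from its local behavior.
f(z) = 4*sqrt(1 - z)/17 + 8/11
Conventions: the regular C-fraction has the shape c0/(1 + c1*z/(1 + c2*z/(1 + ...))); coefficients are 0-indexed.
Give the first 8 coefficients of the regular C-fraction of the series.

Taylor coefficients (expand at 0): a_0 = 180/187, a_1 = -2/17, a_2 = -1/34, a_3 = -1/68, a_4 = -5/544, a_5 = -7/1088, a_6 = -21/4352, a_7 = -33/8704.
c0 = a_0 = 180/187. Peel one level at a time: if S = 1 + c*z/S' with S'(0) = 1, then c is the z-coefficient of S and S' = c*z/(S - 1).
S_1 = c0/f = 1 + (11/90)*z + (737/16200)*z^2 + ...; c1 = 11/90.
S_2 = c1*z/(S_1 - 1) = 1 + (-67/180)*z + (-1/16)*z^2 + ...; c2 = -67/180.
S_3 = c2*z/(S_2 - 1) = 1 + (-45/268)*z + (-4005/71824)*z^2 + ...; c3 = -45/268.
S_4 = c3*z/(S_3 - 1) = 1 + (-89/268)*z + (-1/16)*z^2 + ...; c4 = -89/268.
S_5 = c4*z/(S_4 - 1) = 1 + (-67/356)*z + (-7437/126736)*z^2 + ...; c5 = -67/356.
S_6 = c5*z/(S_5 - 1) = 1 + (-111/356)*z + (-1/16)*z^2 + ...; c6 = -111/356.
S_7 = c6*z/(S_6 - 1) = 1 + (-89/444)*z + ...; c7 = -89/444.

The regular C-fraction coefficients are [180/187, 11/90, -67/180, -45/268, -89/268, -67/356, -111/356, -89/444].


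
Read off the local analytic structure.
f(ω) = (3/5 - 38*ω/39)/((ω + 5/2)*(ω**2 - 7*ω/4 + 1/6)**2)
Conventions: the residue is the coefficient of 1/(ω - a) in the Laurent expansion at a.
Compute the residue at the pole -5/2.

At the order-1 pole -5/2 set g(ω) = (ω - (-5/2))*f(ω) = (3/5 - 38*ω/39)/(ω**2 - 7*ω/4 + 1/6)**2.
Simple pole: residue = g(a) at a = -5/2, which is 3072/117845.

The residue is 3072/117845.


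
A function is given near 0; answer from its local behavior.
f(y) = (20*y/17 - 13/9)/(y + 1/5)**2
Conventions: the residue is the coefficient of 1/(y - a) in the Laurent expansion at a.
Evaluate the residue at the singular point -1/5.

The residue is 20/17.

At the order-2 pole -1/5 set g(y) = (y - (-1/5))^2*f(y) = 20*y/17 - 13/9.
Order-2 pole: residue = g'(a); g'(-1/5) = 20/17, so the residue is 20/17.


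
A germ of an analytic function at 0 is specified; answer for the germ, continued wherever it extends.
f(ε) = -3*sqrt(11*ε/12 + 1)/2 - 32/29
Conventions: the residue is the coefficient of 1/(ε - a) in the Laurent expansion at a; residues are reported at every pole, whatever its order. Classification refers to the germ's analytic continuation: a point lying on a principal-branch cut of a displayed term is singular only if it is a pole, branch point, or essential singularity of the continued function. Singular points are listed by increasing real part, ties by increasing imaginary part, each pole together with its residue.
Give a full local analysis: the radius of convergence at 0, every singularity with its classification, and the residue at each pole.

Radius of convergence at 0: 12/11.
At -12/11: an algebraic (square-root) branch point.

Branch term (-3/2)*sqrt(1 - ε/(-12/11)): its argument vanishes at ε = -12/11, a square-root branch point, modulus 12/11.
The radius of convergence is the smallest modulus among the singular points: 12/11.


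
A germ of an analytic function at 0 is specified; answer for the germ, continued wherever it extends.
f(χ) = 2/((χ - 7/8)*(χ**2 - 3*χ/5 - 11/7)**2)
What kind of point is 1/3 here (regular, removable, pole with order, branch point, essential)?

The point is a regular point.

Denominator factors: χ**2 - 3*χ/5 - 11/7 = -523/315 at χ = 1/3; χ - 7/8 = -13/24 at χ = 1/3 — none vanishes.
So the germ continues analytically to 1/3.


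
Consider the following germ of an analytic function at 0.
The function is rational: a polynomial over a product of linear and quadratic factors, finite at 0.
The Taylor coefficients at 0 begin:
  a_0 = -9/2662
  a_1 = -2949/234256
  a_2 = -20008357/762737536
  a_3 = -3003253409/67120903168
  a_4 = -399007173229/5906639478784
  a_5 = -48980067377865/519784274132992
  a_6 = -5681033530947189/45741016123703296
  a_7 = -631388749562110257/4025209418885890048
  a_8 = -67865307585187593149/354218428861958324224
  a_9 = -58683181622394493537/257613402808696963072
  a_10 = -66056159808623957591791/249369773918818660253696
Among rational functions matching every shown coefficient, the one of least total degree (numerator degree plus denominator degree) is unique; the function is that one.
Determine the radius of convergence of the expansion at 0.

No rational of total degree below 9 reproduces all 11 coefficients; solving the [2/7] Pade equations on them gives f(r) = (16*r**2/37 - 3*r/7 - 9/14)/((r - 8/7)*(r**2 + 4*r - 11/2)**3), whose expansion matches every shown term.
Denominator factor (r**2 + 4*r - 11/2)^3: discriminant 38, real irrational roots -2 + (1/2)*sqrt(38) and -2 - (1/2)*sqrt(38); poles of order 3, moduli -2 + (1/2)*sqrt(38) and 2 + (1/2)*sqrt(38).
Denominator factor (r - 8/7): pole of order 1 at 8/7, modulus 8/7.
The radius of convergence is the smallest modulus among the singular points: -2 + (1/2)*sqrt(38).

The radius of convergence is -2 + (1/2)*sqrt(38).


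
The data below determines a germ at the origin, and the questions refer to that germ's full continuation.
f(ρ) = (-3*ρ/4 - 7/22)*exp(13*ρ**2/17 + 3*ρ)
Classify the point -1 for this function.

There is no denominator, hence no pole anywhere.
The factor exp(13*ρ**2/17 + 3*ρ) is entire.
So the germ continues analytically to -1.

The point is a regular point.


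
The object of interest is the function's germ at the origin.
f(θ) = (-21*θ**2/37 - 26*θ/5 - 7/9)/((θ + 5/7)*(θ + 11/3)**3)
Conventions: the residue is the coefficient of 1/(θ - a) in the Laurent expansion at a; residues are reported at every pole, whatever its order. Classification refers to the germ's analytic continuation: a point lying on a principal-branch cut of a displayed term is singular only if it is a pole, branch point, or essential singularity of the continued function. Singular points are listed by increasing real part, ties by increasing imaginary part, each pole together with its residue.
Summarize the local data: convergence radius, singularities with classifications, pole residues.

Denominator factor (θ + 11/3)^3: pole of order 3 at -11/3, modulus 11/3.
Denominator factor (θ + 5/7): pole of order 1 at -5/7, modulus 5/7.
The radius of convergence is the smallest modulus among the singular points: 5/7.
At the order-3 pole -11/3 set g(θ) = (θ - (-11/3))^3*f(θ) = (-21*θ**2/37 - 26*θ/5 - 7/9)/(θ + 5/7).
Order-3 pole: residue = g''(a)/2; g''(-11/3) = -453495/2204534, so the residue is -453495/4409068.
At the order-1 pole -5/7 set g(θ) = (θ - (-5/7))*f(θ) = (-21*θ**2/37 - 26*θ/5 - 7/9)/(θ + 11/3)**3.
Simple pole: residue = g(a) at a = -5/7, which is 453495/4409068.
List the singular points by increasing real part (a conjugate pair: the negative imaginary part first).

Radius of convergence at 0: 5/7.
At -11/3: a pole of order 3; residue -453495/4409068.
At -5/7: a pole of order 1; residue 453495/4409068.


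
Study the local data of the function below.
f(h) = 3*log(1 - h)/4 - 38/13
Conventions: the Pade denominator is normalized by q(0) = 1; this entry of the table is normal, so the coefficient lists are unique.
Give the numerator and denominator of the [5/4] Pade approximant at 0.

Taylor coefficients needed (expand at 0): a_0 = -38/13, a_1 = -3/4, a_2 = -3/8, a_3 = -1/4, a_4 = -3/16, a_5 = -3/20, a_6 = -1/8, a_7 = -3/28, a_8 = -3/32, a_9 = -1/12.
Write the denominator as Q(h) = 1 + q1*h + q2*h^2 + q3*h^3 + q4*h^4. Requiring Q*f - P = O(h^10) with deg P <= 5 kills the coefficients of h^6..h^9 in Q*f:
  h^6: a_6 + q1*a_5 + q2*a_4 + q3*a_3 + q4*a_2 = 0, i.e. -1/8 + (-3/20)*q1 + (-3/16)*q2 + (-1/4)*q3 + (-3/8)*q4 = 0.
  h^7: a_7 + q1*a_6 + q2*a_5 + q3*a_4 + q4*a_3 = 0, i.e. -3/28 + (-1/8)*q1 + (-3/20)*q2 + (-3/16)*q3 + (-1/4)*q4 = 0.
  h^8: a_8 + q1*a_7 + q2*a_6 + q3*a_5 + q4*a_4 = 0, i.e. -3/32 + (-3/28)*q1 + (-1/8)*q2 + (-3/20)*q3 + (-3/16)*q4 = 0.
  h^9: a_9 + q1*a_8 + q2*a_7 + q3*a_6 + q4*a_5 = 0, i.e. -1/12 + (-3/32)*q1 + (-3/28)*q2 + (-1/8)*q3 + (-3/20)*q4 = 0.
Solving this linear system: q1 = -20/9, q2 = 5/3, q3 = -10/21, q4 = 5/126.
The numerator is Q*f truncated at degree 5: P0 = a_0 = -38/13; P1 = a_1 + q1*a_0 = 2689/468; P2 = a_2 + q1*a_1 + q2*a_0 = -1117/312; P3 = a_3 + q1*a_2 + q2*a_1 + q3*a_0 = 66/91; P4 = a_4 + q1*a_3 + q2*a_2 + q3*a_1 + q4*a_0 = -23/1456; P5 = a_5 + q1*a_4 + q2*a_3 + q3*a_2 + q4*a_1 = -1/840.

The Pade approximant has numerator coefficients [-38/13, 2689/468, -1117/312, 66/91, -23/1456, -1/840]; denominator coefficients [1, -20/9, 5/3, -10/21, 5/126].


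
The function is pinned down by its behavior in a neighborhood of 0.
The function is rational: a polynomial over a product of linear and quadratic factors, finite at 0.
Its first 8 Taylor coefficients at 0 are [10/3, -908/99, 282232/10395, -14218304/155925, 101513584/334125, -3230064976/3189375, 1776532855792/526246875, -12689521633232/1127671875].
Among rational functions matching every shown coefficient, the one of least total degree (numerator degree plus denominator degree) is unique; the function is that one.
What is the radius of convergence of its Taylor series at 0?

No rational of total degree below 4 reproduces all 8 coefficients; solving the [2/2] Pade equations on them gives f(ρ) = (40*ρ**2/7 - 21*ρ/11 - 5)/((ρ - 5)*(ρ + 3/10)), whose expansion matches every shown term.
Denominator factor (ρ - 5): pole of order 1 at 5, modulus 5.
Denominator factor (ρ + 3/10): pole of order 1 at -3/10, modulus 3/10.
The radius of convergence is the smallest modulus among the singular points: 3/10.

The radius of convergence is 3/10.


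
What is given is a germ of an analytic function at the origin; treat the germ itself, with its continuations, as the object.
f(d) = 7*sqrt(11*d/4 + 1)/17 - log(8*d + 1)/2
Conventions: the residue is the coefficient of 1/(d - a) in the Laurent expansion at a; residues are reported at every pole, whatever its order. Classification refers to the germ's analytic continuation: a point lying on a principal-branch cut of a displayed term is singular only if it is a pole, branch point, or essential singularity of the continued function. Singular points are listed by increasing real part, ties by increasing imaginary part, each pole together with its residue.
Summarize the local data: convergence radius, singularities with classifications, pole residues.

Branch term (-1/2)*log(1 - d/(-1/8)): its argument vanishes at d = -1/8, a logarithmic branch point, modulus 1/8.
Branch term (7/17)*sqrt(1 - d/(-4/11)): its argument vanishes at d = -4/11, a square-root branch point, modulus 4/11.
The radius of convergence is the smallest modulus among the singular points: 1/8.
List the singular points by increasing real part (a conjugate pair: the negative imaginary part first).

Radius of convergence at 0: 1/8.
At -4/11: an algebraic (square-root) branch point.
At -1/8: a logarithmic branch point.


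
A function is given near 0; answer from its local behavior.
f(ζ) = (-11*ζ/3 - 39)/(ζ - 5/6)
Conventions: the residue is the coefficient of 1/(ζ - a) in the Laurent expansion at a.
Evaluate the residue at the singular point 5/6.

The residue is -757/18.

At the order-1 pole 5/6 set g(ζ) = (ζ - (5/6))*f(ζ) = -11*ζ/3 - 39.
Simple pole: residue = g(a) at a = 5/6, which is -757/18.


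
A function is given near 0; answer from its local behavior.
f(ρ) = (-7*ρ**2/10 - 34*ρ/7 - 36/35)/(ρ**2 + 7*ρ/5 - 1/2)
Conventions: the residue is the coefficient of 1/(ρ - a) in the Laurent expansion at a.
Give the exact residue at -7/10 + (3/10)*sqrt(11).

The factor ρ**2 + 7*ρ/5 - 1/2 splits as (ρ - a)(ρ - a') with a = -7/10 + (3/10)*sqrt(11), a' = -7/10 - (3/10)*sqrt(11). At the order-1 pole a set g(ρ) = (ρ - a)*f(ρ) = [-7*ρ**2/10 - 34*ρ/7 - 36/35] / (ρ - a').
Simple pole: residue = g(a) at a = -7/10 + (3/10)*sqrt(11), which is -1357/700 + (779/3850)*sqrt(11).

The residue is -1357/700 + (779/3850)*sqrt(11).


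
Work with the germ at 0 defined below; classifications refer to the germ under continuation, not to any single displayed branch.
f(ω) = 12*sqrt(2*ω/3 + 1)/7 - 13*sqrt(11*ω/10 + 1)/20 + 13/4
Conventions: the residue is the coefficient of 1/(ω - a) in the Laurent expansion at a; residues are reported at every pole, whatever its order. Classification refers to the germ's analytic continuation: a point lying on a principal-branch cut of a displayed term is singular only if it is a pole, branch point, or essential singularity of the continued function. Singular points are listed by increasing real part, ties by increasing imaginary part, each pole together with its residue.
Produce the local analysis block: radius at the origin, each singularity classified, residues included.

Branch term (-13/20)*sqrt(1 - ω/(-10/11)): its argument vanishes at ω = -10/11, a square-root branch point, modulus 10/11.
Branch term (12/7)*sqrt(1 - ω/(-3/2)): its argument vanishes at ω = -3/2, a square-root branch point, modulus 3/2.
The radius of convergence is the smallest modulus among the singular points: 10/11.
List the singular points by increasing real part (a conjugate pair: the negative imaginary part first).

Radius of convergence at 0: 10/11.
At -3/2: an algebraic (square-root) branch point.
At -10/11: an algebraic (square-root) branch point.


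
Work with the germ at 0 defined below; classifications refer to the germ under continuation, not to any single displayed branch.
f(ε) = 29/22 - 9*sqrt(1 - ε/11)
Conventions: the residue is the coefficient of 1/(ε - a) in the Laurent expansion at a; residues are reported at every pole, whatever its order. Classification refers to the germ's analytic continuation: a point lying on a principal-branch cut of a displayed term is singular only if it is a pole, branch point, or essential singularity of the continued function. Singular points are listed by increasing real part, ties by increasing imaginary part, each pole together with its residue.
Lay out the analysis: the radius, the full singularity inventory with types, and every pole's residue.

Branch term (-9)*sqrt(1 - ε/(11)): its argument vanishes at ε = 11, a square-root branch point, modulus 11.
The radius of convergence is the smallest modulus among the singular points: 11.

Radius of convergence at 0: 11.
At 11: an algebraic (square-root) branch point.


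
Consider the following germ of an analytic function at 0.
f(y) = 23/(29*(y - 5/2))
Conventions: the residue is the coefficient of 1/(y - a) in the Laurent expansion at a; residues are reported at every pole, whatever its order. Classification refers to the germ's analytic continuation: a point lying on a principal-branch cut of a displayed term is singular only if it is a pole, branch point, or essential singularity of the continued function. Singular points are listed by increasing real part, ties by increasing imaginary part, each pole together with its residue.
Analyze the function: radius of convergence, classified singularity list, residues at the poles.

Radius of convergence at 0: 5/2.
At 5/2: a pole of order 1; residue 23/29.

Denominator factor (y - 5/2): pole of order 1 at 5/2, modulus 5/2.
The radius of convergence is the smallest modulus among the singular points: 5/2.
At the order-1 pole 5/2 set g(y) = (y - (5/2))*f(y) = 23/29.
Simple pole: residue = g(a) at a = 5/2, which is 23/29.


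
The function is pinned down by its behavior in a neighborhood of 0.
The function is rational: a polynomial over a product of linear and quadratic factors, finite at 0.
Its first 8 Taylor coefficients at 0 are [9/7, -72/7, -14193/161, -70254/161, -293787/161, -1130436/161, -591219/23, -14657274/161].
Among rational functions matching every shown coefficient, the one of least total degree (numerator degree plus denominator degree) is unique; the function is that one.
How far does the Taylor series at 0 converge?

The radius of convergence is 1/3.

No rational of total degree below 4 reproduces all 8 coefficients; solving the [2/2] Pade equations on them gives f(γ) = (-38*γ**2/23 - 2*γ + 1/7)/(γ - 1/3)**2, whose expansion matches every shown term.
Denominator factor (γ - 1/3)^2: pole of order 2 at 1/3, modulus 1/3.
The radius of convergence is the smallest modulus among the singular points: 1/3.


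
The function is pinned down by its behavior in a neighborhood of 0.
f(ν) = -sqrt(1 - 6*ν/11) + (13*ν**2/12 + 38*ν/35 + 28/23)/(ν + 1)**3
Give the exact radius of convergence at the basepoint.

The radius of convergence is 1.

Denominator factor (ν + 1)^3: pole of order 3 at -1, modulus 1.
Branch term (-1)*sqrt(1 - ν/(11/6)): its argument vanishes at ν = 11/6, a square-root branch point, modulus 11/6.
The radius of convergence is the smallest modulus among the singular points: 1.


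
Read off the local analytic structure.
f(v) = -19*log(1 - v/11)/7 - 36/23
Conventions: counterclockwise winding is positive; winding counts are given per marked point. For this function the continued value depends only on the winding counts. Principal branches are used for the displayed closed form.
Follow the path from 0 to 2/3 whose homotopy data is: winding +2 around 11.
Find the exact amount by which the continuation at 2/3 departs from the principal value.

Continued minus principal equals -(76/7)*pi*i.

The rational part is single-valued and drops out of the difference; each branch term changes only by its own monodromy.
(-19/7)*log(1 - v/(11)): each positive loop around 11 adds 2*pi*i to the log, so winding +2 contributes (-19/7)*(2)*2*pi*i = -(76/7)*pi*i.
Summing the contributions at v = 2/3 gives -(76/7)*pi*i.


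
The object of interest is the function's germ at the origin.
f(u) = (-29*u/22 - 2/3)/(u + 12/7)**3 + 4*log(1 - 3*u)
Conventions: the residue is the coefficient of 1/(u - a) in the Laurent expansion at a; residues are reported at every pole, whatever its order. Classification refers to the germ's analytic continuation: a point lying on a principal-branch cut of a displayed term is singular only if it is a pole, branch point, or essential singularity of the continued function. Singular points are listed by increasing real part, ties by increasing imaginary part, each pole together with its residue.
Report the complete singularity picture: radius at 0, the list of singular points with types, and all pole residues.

Denominator factor (u + 12/7)^3: pole of order 3 at -12/7, modulus 12/7.
Branch term (4)*log(1 - u/(1/3)): its argument vanishes at u = 1/3, a logarithmic branch point, modulus 1/3.
The radius of convergence is the smallest modulus among the singular points: 1/3.
The branch term is analytic at -12/7 and contributes nothing to the residue; only the rational part matters.
At the order-3 pole -12/7 set g(u) = (u - (-12/7))^3*(rational part) = -29*u/22 - 2/3.
Order-3 pole: residue = g''(a)/2; g''(-12/7) = 0, so the residue is 0.
List the singular points by increasing real part (a conjugate pair: the negative imaginary part first).

Radius of convergence at 0: 1/3.
At -12/7: a pole of order 3; residue 0.
At 1/3: a logarithmic branch point.


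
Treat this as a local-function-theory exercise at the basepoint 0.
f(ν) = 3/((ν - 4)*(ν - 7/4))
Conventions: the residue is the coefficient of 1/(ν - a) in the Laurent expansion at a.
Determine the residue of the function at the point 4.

At the order-1 pole 4 set g(ν) = (ν - (4))*f(ν) = 3/(ν - 7/4).
Simple pole: residue = g(a) at a = 4, which is 4/3.

The residue is 4/3.


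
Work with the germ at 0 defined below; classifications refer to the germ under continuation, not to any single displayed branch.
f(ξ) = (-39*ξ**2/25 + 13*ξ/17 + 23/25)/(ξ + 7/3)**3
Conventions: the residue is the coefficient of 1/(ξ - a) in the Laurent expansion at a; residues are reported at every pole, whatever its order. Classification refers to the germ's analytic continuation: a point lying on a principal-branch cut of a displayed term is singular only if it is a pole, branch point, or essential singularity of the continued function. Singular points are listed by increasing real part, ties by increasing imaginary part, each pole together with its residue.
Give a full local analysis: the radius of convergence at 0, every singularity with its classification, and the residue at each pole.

Denominator factor (ξ + 7/3)^3: pole of order 3 at -7/3, modulus 7/3.
The radius of convergence is the smallest modulus among the singular points: 7/3.
At the order-3 pole -7/3 set g(ξ) = (ξ - (-7/3))^3*f(ξ) = -39*ξ**2/25 + 13*ξ/17 + 23/25.
Order-3 pole: residue = g''(a)/2; g''(-7/3) = -78/25, so the residue is -39/25.

Radius of convergence at 0: 7/3.
At -7/3: a pole of order 3; residue -39/25.


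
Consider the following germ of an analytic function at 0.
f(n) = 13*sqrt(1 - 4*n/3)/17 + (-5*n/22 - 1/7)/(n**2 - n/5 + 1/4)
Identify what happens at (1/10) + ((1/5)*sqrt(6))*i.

The denominator factor n**2 - n/5 + 1/4 vanishes at (1/10) + ((1/5)*sqrt(6))*i and appears to the power 1; the numerator there equals (-51/308) - ((1/22)*sqrt(6))*i, nonzero, and no other factor vanishes.
The branch terms are analytic at this point.
Hence a pole whose order is the multiplicity, 1.

The point is a pole of order 1.


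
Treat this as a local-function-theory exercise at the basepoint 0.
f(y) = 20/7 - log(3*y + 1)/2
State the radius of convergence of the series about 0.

Branch term (-1/2)*log(1 - y/(-1/3)): its argument vanishes at y = -1/3, a logarithmic branch point, modulus 1/3.
The radius of convergence is the smallest modulus among the singular points: 1/3.

The radius of convergence is 1/3.


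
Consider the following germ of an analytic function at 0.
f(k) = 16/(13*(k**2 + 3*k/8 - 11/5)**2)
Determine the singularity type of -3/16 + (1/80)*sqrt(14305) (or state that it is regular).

The point is a pole of order 2.

The denominator factor k**2 + 3*k/8 - 11/5 vanishes at -3/16 + (1/80)*sqrt(14305) and appears to the power 2; the numerator there equals 16/13, nonzero, and no other factor vanishes.
Hence a pole whose order is the multiplicity, 2.


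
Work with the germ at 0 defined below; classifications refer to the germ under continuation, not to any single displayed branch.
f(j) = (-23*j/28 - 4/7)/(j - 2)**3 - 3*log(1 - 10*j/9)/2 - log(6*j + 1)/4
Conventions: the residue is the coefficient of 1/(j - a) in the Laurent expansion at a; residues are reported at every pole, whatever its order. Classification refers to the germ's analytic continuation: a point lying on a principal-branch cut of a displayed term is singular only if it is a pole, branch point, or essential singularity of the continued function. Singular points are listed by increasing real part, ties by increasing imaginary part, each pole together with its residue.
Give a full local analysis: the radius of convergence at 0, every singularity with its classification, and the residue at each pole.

Denominator factor (j - 2)^3: pole of order 3 at 2, modulus 2.
Branch term (-3/2)*log(1 - j/(9/10)): its argument vanishes at j = 9/10, a logarithmic branch point, modulus 9/10.
Branch term (-1/4)*log(1 - j/(-1/6)): its argument vanishes at j = -1/6, a logarithmic branch point, modulus 1/6.
The radius of convergence is the smallest modulus among the singular points: 1/6.
The branch terms are analytic at 2 and contribute nothing to the residue; only the rational part matters.
At the order-3 pole 2 set g(j) = (j - (2))^3*(rational part) = -23*j/28 - 4/7.
Order-3 pole: residue = g''(a)/2; g''(2) = 0, so the residue is 0.
List the singular points by increasing real part (a conjugate pair: the negative imaginary part first).

Radius of convergence at 0: 1/6.
At -1/6: a logarithmic branch point.
At 9/10: a logarithmic branch point.
At 2: a pole of order 3; residue 0.
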